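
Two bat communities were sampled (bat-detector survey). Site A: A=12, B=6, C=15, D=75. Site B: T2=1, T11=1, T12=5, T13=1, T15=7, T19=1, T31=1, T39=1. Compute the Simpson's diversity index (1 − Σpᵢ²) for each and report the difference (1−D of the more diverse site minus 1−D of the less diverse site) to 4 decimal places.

0.2701

Site A: N=108, proportions 0.1111111, 0.0555556, 0.1388889, 0.6944444, giving 1−D = 0.4830247 (working shown to 7 dp, full precision carried).
Site B: N=18, proportions 0.0555556, 0.0555556, 0.2777778, 0.0555556, 0.3888889, 0.0555556, 0.0555556, 0.0555556, giving 1−D = 0.7530864.
Difference = |0.4830247 − 0.7530864| = 0.2700617, i.e. 0.2701 to 4 decimal places.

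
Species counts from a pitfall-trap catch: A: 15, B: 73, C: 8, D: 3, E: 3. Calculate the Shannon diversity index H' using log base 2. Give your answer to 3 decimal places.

1.339

Total N = 15+73+8+3+3 = 102, so the proportions are 0.14706, 0.71569, 0.07843, 0.02941, 0.02941 (working shown to 5 dp, full precision carried).
Each pᵢ log₂ pᵢ term: 0.14706×(-2.76553)=-0.40670, 0.71569×(-0.48260)=-0.34539, 0.07843×(-3.67243)=-0.28803, 0.02941×(-5.08746)=-0.14963, 0.02941×(-5.08746)=-0.14963.
Sum = -1.33938, so H' = 1.339.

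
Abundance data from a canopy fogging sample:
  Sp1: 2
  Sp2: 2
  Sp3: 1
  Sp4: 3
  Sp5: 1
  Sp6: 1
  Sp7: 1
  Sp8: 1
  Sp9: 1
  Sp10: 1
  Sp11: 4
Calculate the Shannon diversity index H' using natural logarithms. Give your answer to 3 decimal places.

2.245

Total N = 2+2+1+3+1+1+1+1+1+1+4 = 18, so the proportions are 0.11111, 0.11111, 0.05556, 0.16667, 0.05556, 0.05556, 0.05556, 0.05556, 0.05556, 0.05556, 0.22222 (working shown to 5 dp, full precision carried).
Each pᵢ ln pᵢ term: 0.11111×(-2.19722)=-0.24414, 0.11111×(-2.19722)=-0.24414, 0.05556×(-2.89037)=-0.16058, 0.16667×(-1.79176)=-0.29863, 0.05556×(-2.89037)=-0.16058, 0.05556×(-2.89037)=-0.16058, 0.05556×(-2.89037)=-0.16058, 0.05556×(-2.89037)=-0.16058, 0.05556×(-2.89037)=-0.16058, 0.05556×(-2.89037)=-0.16058, 0.22222×(-1.50408)=-0.33424.
Sum = -2.24517, so H' = 2.245.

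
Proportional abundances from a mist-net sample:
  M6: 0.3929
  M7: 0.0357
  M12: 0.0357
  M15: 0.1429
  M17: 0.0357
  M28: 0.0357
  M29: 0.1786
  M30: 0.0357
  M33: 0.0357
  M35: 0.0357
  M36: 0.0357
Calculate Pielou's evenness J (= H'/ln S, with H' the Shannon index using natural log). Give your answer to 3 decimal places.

H' = −Σ pᵢ ln pᵢ = −((-0.36705) + (-0.11897) + (-0.11897) + (-0.27803) + (-0.11897) + (-0.11897) + (-0.30766) + (-0.11897) + (-0.11897) + (-0.11897) + (-0.11897)) = 1.90452 (working shown to 5 dp, full precision carried).
With S = 11 species, ln S = 2.39790, so J = 1.90452/2.39790 = 0.79425, i.e. 0.794 to 3 decimal places.

0.794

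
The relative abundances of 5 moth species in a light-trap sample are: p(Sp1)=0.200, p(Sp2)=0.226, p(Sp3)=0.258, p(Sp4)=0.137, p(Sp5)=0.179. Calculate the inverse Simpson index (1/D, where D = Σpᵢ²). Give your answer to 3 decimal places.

D = 0.2² + 0.226² + 0.258² + 0.137² + 0.179² = 0.0400000 + 0.0510760 + 0.0665640 + 0.0187690 + 0.0320410 = 0.2084500 (working shown to 7 dp, full precision carried).
So 1/D = 4.79731, i.e. 4.797 to 3 decimal places.

4.797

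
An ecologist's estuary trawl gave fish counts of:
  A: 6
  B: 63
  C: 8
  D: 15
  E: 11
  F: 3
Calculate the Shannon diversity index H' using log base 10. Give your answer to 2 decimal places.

0.56

Total N = 6+63+8+15+11+3 = 106, so the proportions are 0.0566, 0.5943, 0.0755, 0.1415, 0.1038, 0.0283 (working shown to 4 dp, full precision carried).
Each pᵢ log₁₀ pᵢ term: 0.0566×(-1.2472)=-0.0706, 0.5943×(-0.2260)=-0.1343, 0.0755×(-1.1222)=-0.0847, 0.1415×(-0.8492)=-0.1202, 0.1038×(-0.9839)=-0.1021, 0.0283×(-1.5482)=-0.0438.
Sum = -0.5557, so H' = 0.56.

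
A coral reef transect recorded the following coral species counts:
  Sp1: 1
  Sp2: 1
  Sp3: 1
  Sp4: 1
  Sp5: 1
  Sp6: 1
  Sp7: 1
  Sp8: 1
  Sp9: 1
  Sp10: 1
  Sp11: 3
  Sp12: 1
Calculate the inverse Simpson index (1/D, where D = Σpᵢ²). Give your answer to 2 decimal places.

Total N = 1+1+1+1+1+1+1+1+1+1+3+1 = 14, so the proportions are 0.071429, 0.071429, 0.071429, 0.071429, 0.071429, 0.071429, 0.071429, 0.071429, 0.071429, 0.071429, 0.214286, 0.071429 (working shown to 6 dp, full precision carried).
D = 0.071429² + 0.071429² + 0.071429² + 0.071429² + 0.071429² + 0.071429² + 0.071429² + 0.071429² + 0.071429² + 0.071429² + 0.214286² + 0.071429² = 0.005102 + 0.005102 + 0.005102 + 0.005102 + 0.005102 + 0.005102 + 0.005102 + 0.005102 + 0.005102 + 0.005102 + 0.045918 + 0.005102 = 0.102041.
So 1/D = 9.8000, i.e. 9.80 to 2 decimal places.

9.80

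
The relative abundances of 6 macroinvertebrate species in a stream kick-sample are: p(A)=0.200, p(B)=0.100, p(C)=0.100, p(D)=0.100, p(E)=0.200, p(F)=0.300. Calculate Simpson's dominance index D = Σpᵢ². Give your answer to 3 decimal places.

0.200

D = 0.2² + 0.1² + 0.1² + 0.1² + 0.2² + 0.3² = 0.04000 + 0.01000 + 0.01000 + 0.01000 + 0.04000 + 0.09000 = 0.20000 (working shown to 5 dp, full precision carried).
To 3 decimal places, D = 0.200.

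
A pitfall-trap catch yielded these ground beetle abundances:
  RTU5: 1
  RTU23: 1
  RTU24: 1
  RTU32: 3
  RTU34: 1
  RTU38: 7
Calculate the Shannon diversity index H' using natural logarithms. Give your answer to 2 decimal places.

Total N = 1+1+1+3+1+7 = 14, so the proportions are 0.0714, 0.0714, 0.0714, 0.2143, 0.0714, 0.5 (working shown to 4 dp, full precision carried).
Each pᵢ ln pᵢ term: 0.0714×(-2.6391)=-0.1885, 0.0714×(-2.6391)=-0.1885, 0.0714×(-2.6391)=-0.1885, 0.2143×(-1.5404)=-0.3301, 0.0714×(-2.6391)=-0.1885, 0.5×(-0.6931)=-0.3466.
Sum = -1.4307, so H' = 1.43.

1.43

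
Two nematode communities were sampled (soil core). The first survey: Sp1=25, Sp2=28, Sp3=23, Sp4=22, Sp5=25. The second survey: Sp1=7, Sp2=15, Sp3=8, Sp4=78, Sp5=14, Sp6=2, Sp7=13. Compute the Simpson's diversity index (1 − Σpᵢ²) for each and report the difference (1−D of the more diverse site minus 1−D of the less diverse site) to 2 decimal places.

The first survey: N=123, proportions 0.2033, 0.2276, 0.187, 0.1789, 0.2033, giving 1−D = 0.7986 (working shown to 4 dp, full precision carried).
The second survey: N=137, proportions 0.0511, 0.1095, 0.0584, 0.5693, 0.1022, 0.0146, 0.0949, giving 1−D = 0.6382.
Difference = |0.7986 − 0.6382| = 0.1604, i.e. 0.16 to 2 decimal places.

0.16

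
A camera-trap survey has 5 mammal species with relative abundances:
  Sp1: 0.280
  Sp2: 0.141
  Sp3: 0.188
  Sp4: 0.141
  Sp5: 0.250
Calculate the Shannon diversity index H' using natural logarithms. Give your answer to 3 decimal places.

1.570

Each pᵢ ln pᵢ term (working shown to 5 dp, full precision carried): 0.28×(-1.27297)=-0.35643, 0.141×(-1.95900)=-0.27622, 0.188×(-1.67131)=-0.31421, 0.141×(-1.95900)=-0.27622, 0.25×(-1.38629)=-0.34657.
Sum = -1.56965, so H' = 1.570.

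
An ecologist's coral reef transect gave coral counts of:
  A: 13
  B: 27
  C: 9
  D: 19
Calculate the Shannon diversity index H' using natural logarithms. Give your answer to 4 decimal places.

Total N = 13+27+9+19 = 68, so the proportions are 0.191176, 0.397059, 0.132353, 0.279412 (working shown to 6 dp, full precision carried).
Each pᵢ ln pᵢ term: 0.191176×(-1.654558)=-0.316313, 0.397059×(-0.923671)=-0.366752, 0.132353×(-2.022283)=-0.267655, 0.279412×(-1.275069)=-0.356269.
Sum = -1.306989, so H' = 1.3070.

1.3070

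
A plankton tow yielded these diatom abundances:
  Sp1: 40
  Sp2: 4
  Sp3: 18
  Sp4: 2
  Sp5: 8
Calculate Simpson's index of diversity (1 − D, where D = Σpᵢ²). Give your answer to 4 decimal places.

Total N = 40+4+18+2+8 = 72, so the proportions are 0.555556, 0.055556, 0.25, 0.027778, 0.111111 (working shown to 6 dp, full precision carried).
D = 0.555556² + 0.055556² + 0.25² + 0.027778² + 0.111111² = 0.308642 + 0.003086 + 0.062500 + 0.000772 + 0.012346 = 0.387346.
So 1 − D = 0.612654, i.e. 0.6127 to 4 decimal places.

0.6127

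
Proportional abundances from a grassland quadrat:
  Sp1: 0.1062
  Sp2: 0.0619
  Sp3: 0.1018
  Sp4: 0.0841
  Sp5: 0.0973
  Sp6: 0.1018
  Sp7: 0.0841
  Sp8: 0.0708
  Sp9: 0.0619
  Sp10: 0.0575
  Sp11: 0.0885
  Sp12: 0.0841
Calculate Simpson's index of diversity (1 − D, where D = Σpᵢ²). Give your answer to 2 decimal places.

D = 0.1062² + 0.0619² + 0.1018² + 0.0841² + 0.0973² + 0.1018² + 0.0841² + 0.0708² + 0.0619² + 0.0575² + 0.0885² + 0.0841² = 0.0113 + 0.0038 + 0.0104 + 0.0071 + 0.0095 + 0.0104 + 0.0071 + 0.0050 + 0.0038 + 0.0033 + 0.0078 + 0.0071 = 0.0865 (working shown to 4 dp, full precision carried).
So 1 − D = 0.9135, i.e. 0.91 to 2 decimal places.

0.91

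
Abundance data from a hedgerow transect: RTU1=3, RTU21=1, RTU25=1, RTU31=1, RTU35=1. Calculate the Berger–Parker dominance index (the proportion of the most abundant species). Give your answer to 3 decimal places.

0.429

Total N = 3+1+1+1+1 = 7, so the proportions are 0.42857, 0.14286, 0.14286, 0.14286, 0.14286 (working shown to 5 dp, full precision carried).
The largest proportion is 0.42857, i.e. d = 0.429 to 3 decimal places.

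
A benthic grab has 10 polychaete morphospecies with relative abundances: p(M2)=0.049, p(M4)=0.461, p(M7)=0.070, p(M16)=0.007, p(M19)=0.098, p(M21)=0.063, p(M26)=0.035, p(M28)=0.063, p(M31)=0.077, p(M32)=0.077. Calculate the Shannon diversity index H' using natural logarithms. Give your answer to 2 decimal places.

1.81

Each pᵢ ln pᵢ term (working shown to 4 dp, full precision carried): 0.049×(-3.0159)=-0.1478, 0.461×(-0.7744)=-0.3570, 0.07×(-2.6593)=-0.1861, 0.007×(-4.9618)=-0.0347, 0.098×(-2.3228)=-0.2276, 0.063×(-2.7646)=-0.1742, 0.035×(-3.3524)=-0.1173, 0.063×(-2.7646)=-0.1742, 0.077×(-2.5639)=-0.1974, 0.077×(-2.5639)=-0.1974.
Sum = -1.8138, so H' = 1.81.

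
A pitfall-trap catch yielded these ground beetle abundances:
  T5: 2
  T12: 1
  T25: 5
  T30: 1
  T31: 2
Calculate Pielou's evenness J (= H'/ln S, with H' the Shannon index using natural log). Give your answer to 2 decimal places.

0.88

Total N = 2+1+5+1+2 = 11, so the proportions are 0.1818, 0.0909, 0.4545, 0.0909, 0.1818 (working shown to 4 dp, full precision carried).
H' = −Σ pᵢ ln pᵢ = −((-0.3100) + (-0.2180) + (-0.3584) + (-0.2180) + (-0.3100)) = 1.4143.
With S = 5 species, ln S = 1.6094, so J = 1.4143/1.6094 = 0.8787, i.e. 0.88 to 2 decimal places.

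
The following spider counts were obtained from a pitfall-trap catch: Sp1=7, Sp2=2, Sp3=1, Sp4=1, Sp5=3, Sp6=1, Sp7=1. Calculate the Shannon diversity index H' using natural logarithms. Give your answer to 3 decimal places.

1.629

Total N = 7+2+1+1+3+1+1 = 16, so the proportions are 0.4375, 0.125, 0.0625, 0.0625, 0.1875, 0.0625, 0.0625 (working shown to 5 dp, full precision carried).
Each pᵢ ln pᵢ term: 0.4375×(-0.82668)=-0.36167, 0.125×(-2.07944)=-0.25993, 0.0625×(-2.77259)=-0.17329, 0.0625×(-2.77259)=-0.17329, 0.1875×(-1.67398)=-0.31387, 0.0625×(-2.77259)=-0.17329, 0.0625×(-2.77259)=-0.17329.
Sum = -1.62862, so H' = 1.629.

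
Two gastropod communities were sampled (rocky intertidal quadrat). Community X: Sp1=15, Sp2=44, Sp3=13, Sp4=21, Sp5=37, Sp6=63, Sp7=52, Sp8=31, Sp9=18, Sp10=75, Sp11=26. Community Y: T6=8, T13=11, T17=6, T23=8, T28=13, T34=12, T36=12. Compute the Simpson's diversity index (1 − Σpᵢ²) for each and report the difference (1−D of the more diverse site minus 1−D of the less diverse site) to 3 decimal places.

0.034

Community X: N=395, proportions 0.03797, 0.11139, 0.03291, 0.05316, 0.09367, 0.15949, 0.13165, 0.07848, 0.04557, 0.18987, 0.06582, giving 1−D = 0.88208 (working shown to 5 dp, full precision carried).
Community Y: N=70, proportions 0.11429, 0.15714, 0.08571, 0.11429, 0.18571, 0.17143, 0.17143, giving 1−D = 0.84857.
Difference = |0.88208 − 0.84857| = 0.03351, i.e. 0.034 to 3 decimal places.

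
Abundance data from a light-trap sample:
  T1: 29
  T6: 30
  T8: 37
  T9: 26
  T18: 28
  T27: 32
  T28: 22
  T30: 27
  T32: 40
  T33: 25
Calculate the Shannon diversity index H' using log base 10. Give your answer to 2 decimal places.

0.99

Total N = 29+30+37+26+28+32+22+27+40+25 = 296, so the proportions are 0.098, 0.1014, 0.125, 0.0878, 0.0946, 0.1081, 0.0743, 0.0912, 0.1351, 0.0845 (working shown to 4 dp, full precision carried).
Each pᵢ log₁₀ pᵢ term: 0.098×(-1.0089)=-0.0988, 0.1014×(-0.9942)=-0.1008, 0.125×(-0.9031)=-0.1129, 0.0878×(-1.0563)=-0.0928, 0.0946×(-1.0241)=-0.0969, 0.1081×(-0.9661)=-0.1044, 0.0743×(-1.1289)=-0.0839, 0.0912×(-1.0399)=-0.0949, 0.1351×(-0.8692)=-0.1175, 0.0845×(-1.0734)=-0.0907.
Sum = -0.9935, so H' = 0.99.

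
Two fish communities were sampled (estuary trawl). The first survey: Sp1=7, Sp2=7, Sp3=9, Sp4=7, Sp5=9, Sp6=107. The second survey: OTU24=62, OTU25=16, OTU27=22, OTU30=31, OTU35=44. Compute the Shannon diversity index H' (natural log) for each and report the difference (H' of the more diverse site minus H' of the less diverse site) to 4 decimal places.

0.4925

The first survey: N=146, proportions 0.0479452, 0.0479452, 0.0616438, 0.0479452, 0.0616438, 0.7328767, giving H' = 1.0082173 (working shown to 7 dp, full precision carried).
The second survey: N=175, proportions 0.3542857, 0.0914286, 0.1257143, 0.1771429, 0.2514286, giving H' = 1.5007595.
Difference = |1.0082173 − 1.5007595| = 0.4925422, i.e. 0.4925 to 4 decimal places.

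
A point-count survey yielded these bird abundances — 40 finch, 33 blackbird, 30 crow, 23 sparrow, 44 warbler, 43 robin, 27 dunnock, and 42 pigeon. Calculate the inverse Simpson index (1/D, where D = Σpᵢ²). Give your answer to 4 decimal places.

Total N = 40+33+30+23+44+43+27+42 = 282, so the proportions are 0.14184397, 0.11702128, 0.10638298, 0.08156028, 0.15602837, 0.15248227, 0.09574468, 0.14893617 (working shown to 8 dp, full precision carried).
D = 0.14184397² + 0.11702128² + 0.10638298² + 0.08156028² + 0.15602837² + 0.15248227² + 0.09574468² + 0.14893617² = 0.02011971 + 0.01369398 + 0.01131734 + 0.00665208 + 0.02434485 + 0.02325084 + 0.00916704 + 0.02218198 = 0.13072783.
So 1/D = 7.649481, i.e. 7.6495 to 4 decimal places.

7.6495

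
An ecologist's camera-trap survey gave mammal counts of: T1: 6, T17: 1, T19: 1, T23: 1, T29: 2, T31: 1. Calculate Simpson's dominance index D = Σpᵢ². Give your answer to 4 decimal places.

Total N = 6+1+1+1+2+1 = 12, so the proportions are 0.5, 0.083333, 0.083333, 0.083333, 0.166667, 0.083333 (working shown to 6 dp, full precision carried).
D = 0.5² + 0.083333² + 0.083333² + 0.083333² + 0.166667² + 0.083333² = 0.250000 + 0.006944 + 0.006944 + 0.006944 + 0.027778 + 0.006944 = 0.305556.
To 4 decimal places, D = 0.3056.

0.3056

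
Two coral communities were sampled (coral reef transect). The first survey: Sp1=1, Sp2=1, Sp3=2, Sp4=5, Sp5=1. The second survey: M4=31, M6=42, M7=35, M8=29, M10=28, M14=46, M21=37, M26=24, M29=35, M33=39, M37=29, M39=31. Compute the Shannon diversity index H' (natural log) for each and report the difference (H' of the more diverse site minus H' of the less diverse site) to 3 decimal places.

1.110

The first survey: N=10, proportions 0.1, 0.1, 0.2, 0.5, 0.1, giving H' = 1.35924 (working shown to 5 dp, full precision carried).
The second survey: N=406, proportions 0.07635, 0.10345, 0.08621, 0.07143, 0.06897, 0.1133, 0.09113, 0.05911, 0.08621, 0.09606, 0.07143, 0.07635, giving H' = 2.46881.
Difference = |1.35924 − 2.46881| = 1.10957, i.e. 1.110 to 3 decimal places.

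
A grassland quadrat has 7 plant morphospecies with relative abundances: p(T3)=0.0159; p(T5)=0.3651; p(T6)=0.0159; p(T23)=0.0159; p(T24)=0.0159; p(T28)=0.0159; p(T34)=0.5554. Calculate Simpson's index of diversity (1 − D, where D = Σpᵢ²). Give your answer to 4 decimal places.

D = 0.0159² + 0.3651² + 0.0159² + 0.0159² + 0.0159² + 0.0159² + 0.5554² = 0.000253 + 0.133298 + 0.000253 + 0.000253 + 0.000253 + 0.000253 + 0.308469 = 0.443031 (working shown to 6 dp, full precision carried).
So 1 − D = 0.556969, i.e. 0.5570 to 4 decimal places.

0.5570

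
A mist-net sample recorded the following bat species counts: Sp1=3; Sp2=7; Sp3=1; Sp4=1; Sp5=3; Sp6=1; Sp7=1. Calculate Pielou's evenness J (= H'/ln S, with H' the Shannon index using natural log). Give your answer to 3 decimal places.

Total N = 3+7+1+1+3+1+1 = 17, so the proportions are 0.17647, 0.41176, 0.05882, 0.05882, 0.17647, 0.05882, 0.05882 (working shown to 5 dp, full precision carried).
H' = −Σ pᵢ ln pᵢ = −((-0.30611) + (-0.36536) + (-0.16666) + (-0.16666) + (-0.30611) + (-0.16666) + (-0.16666)) = 1.64421.
With S = 7 species, ln S = 1.94591, so J = 1.64421/1.94591 = 0.84496, i.e. 0.845 to 3 decimal places.

0.845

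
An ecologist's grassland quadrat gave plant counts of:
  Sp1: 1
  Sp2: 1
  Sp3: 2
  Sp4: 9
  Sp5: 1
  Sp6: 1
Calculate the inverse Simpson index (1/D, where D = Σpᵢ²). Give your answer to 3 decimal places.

2.528

Total N = 1+1+2+9+1+1 = 15, so the proportions are 0.066667, 0.066667, 0.133333, 0.6, 0.066667, 0.066667 (working shown to 6 dp, full precision carried).
D = 0.066667² + 0.066667² + 0.133333² + 0.6² + 0.066667² + 0.066667² = 0.004444 + 0.004444 + 0.017778 + 0.360000 + 0.004444 + 0.004444 = 0.395556.
So 1/D = 2.52809, i.e. 2.528 to 3 decimal places.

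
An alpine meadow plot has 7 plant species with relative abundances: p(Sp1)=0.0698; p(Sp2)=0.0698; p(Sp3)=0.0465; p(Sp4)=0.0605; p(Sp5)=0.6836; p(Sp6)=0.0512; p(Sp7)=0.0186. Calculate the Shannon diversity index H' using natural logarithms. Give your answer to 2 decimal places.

1.17

Each pᵢ ln pᵢ term (working shown to 4 dp, full precision carried): 0.0698×(-2.6621)=-0.1858, 0.0698×(-2.6621)=-0.1858, 0.0465×(-3.0683)=-0.1427, 0.0605×(-2.8051)=-0.1697, 0.6836×(-0.3804)=-0.2600, 0.0512×(-2.9720)=-0.1522, 0.0186×(-3.9846)=-0.0741.
Sum = -1.1703, so H' = 1.17.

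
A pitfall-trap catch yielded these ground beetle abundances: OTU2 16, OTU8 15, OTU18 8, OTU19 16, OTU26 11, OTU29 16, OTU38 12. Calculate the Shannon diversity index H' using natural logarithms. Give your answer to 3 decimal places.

Total N = 16+15+8+16+11+16+12 = 94, so the proportions are 0.17021, 0.15957, 0.08511, 0.17021, 0.11702, 0.17021, 0.12766 (working shown to 5 dp, full precision carried).
Each pᵢ ln pᵢ term: 0.17021×(-1.77071)=-0.30140, 0.15957×(-1.83524)=-0.29286, 0.08511×(-2.46385)=-0.20969, 0.17021×(-1.77071)=-0.30140, 0.11702×(-2.14540)=-0.25106, 0.17021×(-1.77071)=-0.30140, 0.12766×(-2.05839)=-0.26277.
Sum = -1.92057, so H' = 1.921.

1.921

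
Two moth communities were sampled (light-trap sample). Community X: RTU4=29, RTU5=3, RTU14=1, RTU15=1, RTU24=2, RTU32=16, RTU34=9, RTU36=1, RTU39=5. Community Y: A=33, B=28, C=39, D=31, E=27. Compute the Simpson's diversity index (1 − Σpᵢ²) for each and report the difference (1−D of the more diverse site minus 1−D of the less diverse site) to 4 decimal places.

Community X: N=67, proportions 0.4328358, 0.0447761, 0.0149254, 0.0149254, 0.0298507, 0.238806, 0.1343284, 0.0149254, 0.0746269, giving 1−D = 0.7284473 (working shown to 7 dp, full precision carried).
Community Y: N=158, proportions 0.2088608, 0.1772152, 0.2468354, 0.1962025, 0.1708861, giving 1−D = 0.7963467.
Difference = |0.7284473 − 0.7963467| = 0.0678994, i.e. 0.0679 to 4 decimal places.

0.0679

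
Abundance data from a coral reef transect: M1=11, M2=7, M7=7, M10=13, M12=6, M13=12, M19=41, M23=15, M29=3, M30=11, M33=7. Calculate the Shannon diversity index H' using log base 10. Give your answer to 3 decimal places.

Total N = 11+7+7+13+6+12+41+15+3+11+7 = 133, so the proportions are 0.08271, 0.05263, 0.05263, 0.09774, 0.04511, 0.09023, 0.30827, 0.11278, 0.02256, 0.08271, 0.05263 (working shown to 5 dp, full precision carried).
Each pᵢ log₁₀ pᵢ term: 0.08271×(-1.08246)=-0.08953, 0.05263×(-1.27875)=-0.06730, 0.05263×(-1.27875)=-0.06730, 0.09774×(-1.00991)=-0.09871, 0.04511×(-1.34570)=-0.06071, 0.09023×(-1.04467)=-0.09426, 0.30827×(-0.51107)=-0.15755, 0.11278×(-0.94776)=-0.10689, 0.02256×(-1.64673)=-0.03714, 0.08271×(-1.08246)=-0.08953, 0.05263×(-1.27875)=-0.06730.
Sum = -0.93622, so H' = 0.936.

0.936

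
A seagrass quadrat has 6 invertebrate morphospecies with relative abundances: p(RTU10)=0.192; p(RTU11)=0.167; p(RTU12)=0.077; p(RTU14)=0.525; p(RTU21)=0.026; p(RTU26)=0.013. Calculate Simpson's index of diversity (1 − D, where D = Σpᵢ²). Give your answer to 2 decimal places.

D = 0.192² + 0.167² + 0.077² + 0.525² + 0.026² + 0.013² = 0.0369 + 0.0279 + 0.0059 + 0.2756 + 0.0007 + 0.0002 = 0.3472 (working shown to 4 dp, full precision carried).
So 1 − D = 0.6528, i.e. 0.65 to 2 decimal places.

0.65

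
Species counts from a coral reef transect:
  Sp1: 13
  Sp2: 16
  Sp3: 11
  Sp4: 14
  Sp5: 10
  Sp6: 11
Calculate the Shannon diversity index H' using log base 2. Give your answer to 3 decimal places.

2.566

Total N = 13+16+11+14+10+11 = 75, so the proportions are 0.17333, 0.21333, 0.14667, 0.18667, 0.13333, 0.14667 (working shown to 5 dp, full precision carried).
Each pᵢ log₂ pᵢ term: 0.17333×(-2.52838)=-0.43825, 0.21333×(-2.22882)=-0.47548, 0.14667×(-2.76939)=-0.40618, 0.18667×(-2.42146)=-0.45201, 0.13333×(-2.90689)=-0.38759, 0.14667×(-2.76939)=-0.40618.
Sum = -2.56568, so H' = 2.566.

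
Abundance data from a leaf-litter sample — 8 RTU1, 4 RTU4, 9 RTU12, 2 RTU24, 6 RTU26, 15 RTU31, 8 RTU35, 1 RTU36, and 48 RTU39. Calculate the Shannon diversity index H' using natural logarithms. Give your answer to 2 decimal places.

1.67

Total N = 8+4+9+2+6+15+8+1+48 = 101, so the proportions are 0.0792, 0.0396, 0.0891, 0.0198, 0.0594, 0.1485, 0.0792, 0.0099, 0.4752 (working shown to 4 dp, full precision carried).
Each pᵢ ln pᵢ term: 0.0792×(-2.5357)=-0.2008, 0.0396×(-3.2288)=-0.1279, 0.0891×(-2.4179)=-0.2155, 0.0198×(-3.9220)=-0.0777, 0.0594×(-2.8234)=-0.1677, 0.1485×(-1.9071)=-0.2832, 0.0792×(-2.5357)=-0.2008, 0.0099×(-4.6151)=-0.0457, 0.4752×(-0.7439)=-0.3535.
Sum = -1.6729, so H' = 1.67.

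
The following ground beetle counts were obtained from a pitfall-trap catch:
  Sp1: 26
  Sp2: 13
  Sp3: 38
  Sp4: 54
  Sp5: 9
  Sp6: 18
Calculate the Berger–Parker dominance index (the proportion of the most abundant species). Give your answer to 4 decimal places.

Total N = 26+13+38+54+9+18 = 158, so the proportions are 0.164557, 0.082278, 0.240506, 0.341772, 0.056962, 0.113924 (working shown to 6 dp, full precision carried).
The largest proportion is 0.341772, i.e. d = 0.3418 to 4 decimal places.

0.3418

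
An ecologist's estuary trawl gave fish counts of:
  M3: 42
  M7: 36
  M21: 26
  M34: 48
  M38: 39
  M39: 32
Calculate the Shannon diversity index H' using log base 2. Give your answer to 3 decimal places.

2.559

Total N = 42+36+26+48+39+32 = 223, so the proportions are 0.18834, 0.16143, 0.11659, 0.21525, 0.17489, 0.1435 (working shown to 5 dp, full precision carried).
Each pᵢ log₂ pᵢ term: 0.18834×(-2.40858)=-0.45363, 0.16143×(-2.63097)=-0.42473, 0.11659×(-3.10046)=-0.36149, 0.21525×(-2.21594)=-0.47697, 0.17489×(-2.51550)=-0.43993, 0.1435×(-2.80090)=-0.40192.
Sum = -2.55868, so H' = 2.559.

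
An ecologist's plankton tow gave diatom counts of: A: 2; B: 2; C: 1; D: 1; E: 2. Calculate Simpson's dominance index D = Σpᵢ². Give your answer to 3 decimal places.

Total N = 2+2+1+1+2 = 8, so the proportions are 0.25, 0.25, 0.125, 0.125, 0.25 (working shown to 5 dp, full precision carried).
D = 0.25² + 0.25² + 0.125² + 0.125² + 0.25² = 0.06250 + 0.06250 + 0.01562 + 0.01562 + 0.06250 = 0.21875.
To 3 decimal places, D = 0.219.

0.219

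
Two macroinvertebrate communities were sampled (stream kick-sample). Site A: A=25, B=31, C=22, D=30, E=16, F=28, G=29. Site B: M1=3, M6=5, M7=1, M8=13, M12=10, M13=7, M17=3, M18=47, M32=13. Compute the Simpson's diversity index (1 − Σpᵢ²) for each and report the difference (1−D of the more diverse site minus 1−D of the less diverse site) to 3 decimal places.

Site A: N=181, proportions 0.13812, 0.17127, 0.12155, 0.16575, 0.0884, 0.1547, 0.16022, giving 1−D = 0.85193 (working shown to 5 dp, full precision carried).
Site B: N=102, proportions 0.02941, 0.04902, 0.0098, 0.12745, 0.09804, 0.06863, 0.02941, 0.46078, 0.12745, giving 1−D = 0.73664.
Difference = |0.85193 − 0.73664| = 0.11529, i.e. 0.115 to 3 decimal places.

0.115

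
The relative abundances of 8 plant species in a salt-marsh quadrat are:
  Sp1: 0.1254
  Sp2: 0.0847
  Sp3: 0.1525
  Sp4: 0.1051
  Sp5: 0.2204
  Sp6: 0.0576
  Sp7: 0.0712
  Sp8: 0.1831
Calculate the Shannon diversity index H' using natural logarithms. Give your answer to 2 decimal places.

1.99

Each pᵢ ln pᵢ term (working shown to 4 dp, full precision carried): 0.1254×(-2.0762)=-0.2604, 0.0847×(-2.4686)=-0.2091, 0.1525×(-1.8806)=-0.2868, 0.1051×(-2.2528)=-0.2368, 0.2204×(-1.5123)=-0.3333, 0.0576×(-2.8542)=-0.1644, 0.0712×(-2.6423)=-0.1881, 0.1831×(-1.6977)=-0.3109.
Sum = -1.9897, so H' = 1.99.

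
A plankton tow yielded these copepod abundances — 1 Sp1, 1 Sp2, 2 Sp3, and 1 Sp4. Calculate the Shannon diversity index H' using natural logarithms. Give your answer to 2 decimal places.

Total N = 1+1+2+1 = 5, so the proportions are 0.2, 0.2, 0.4, 0.2 (working shown to 4 dp, full precision carried).
Each pᵢ ln pᵢ term: 0.2×(-1.6094)=-0.3219, 0.2×(-1.6094)=-0.3219, 0.4×(-0.9163)=-0.3665, 0.2×(-1.6094)=-0.3219.
Sum = -1.3322, so H' = 1.33.

1.33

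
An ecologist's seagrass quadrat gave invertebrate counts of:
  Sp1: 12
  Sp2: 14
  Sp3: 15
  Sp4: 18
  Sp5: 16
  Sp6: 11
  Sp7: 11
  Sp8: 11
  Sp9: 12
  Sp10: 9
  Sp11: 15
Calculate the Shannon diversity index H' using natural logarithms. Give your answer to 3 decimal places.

2.379

Total N = 12+14+15+18+16+11+11+11+12+9+15 = 144, so the proportions are 0.08333, 0.09722, 0.10417, 0.125, 0.11111, 0.07639, 0.07639, 0.07639, 0.08333, 0.0625, 0.10417 (working shown to 5 dp, full precision carried).
Each pᵢ ln pᵢ term: 0.08333×(-2.48491)=-0.20708, 0.09722×(-2.33076)=-0.22660, 0.10417×(-2.26176)=-0.23560, 0.125×(-2.07944)=-0.25993, 0.11111×(-2.19722)=-0.24414, 0.07639×(-2.57192)=-0.19647, 0.07639×(-2.57192)=-0.19647, 0.07639×(-2.57192)=-0.19647, 0.08333×(-2.48491)=-0.20708, 0.0625×(-2.77259)=-0.17329, 0.10417×(-2.26176)=-0.23560.
Sum = -2.37870, so H' = 2.379.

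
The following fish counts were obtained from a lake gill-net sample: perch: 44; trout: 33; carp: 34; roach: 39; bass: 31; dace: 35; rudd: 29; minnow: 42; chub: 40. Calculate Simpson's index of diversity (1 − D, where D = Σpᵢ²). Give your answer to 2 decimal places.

Total N = 44+33+34+39+31+35+29+42+40 = 327, so the proportions are 0.1346, 0.1009, 0.104, 0.1193, 0.0948, 0.107, 0.0887, 0.1284, 0.1223 (working shown to 4 dp, full precision carried).
D = 0.1346² + 0.1009² + 0.104² + 0.1193² + 0.0948² + 0.107² + 0.0887² + 0.1284² + 0.1223² = 0.0181 + 0.0102 + 0.0108 + 0.0142 + 0.0090 + 0.0115 + 0.0079 + 0.0165 + 0.0150 = 0.1131.
So 1 − D = 0.8869, i.e. 0.89 to 2 decimal places.

0.89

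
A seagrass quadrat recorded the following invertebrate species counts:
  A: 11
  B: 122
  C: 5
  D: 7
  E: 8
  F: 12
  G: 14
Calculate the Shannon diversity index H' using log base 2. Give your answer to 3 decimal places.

1.701

Total N = 11+122+5+7+8+12+14 = 179, so the proportions are 0.06145, 0.68156, 0.02793, 0.03911, 0.04469, 0.06704, 0.07821 (working shown to 5 dp, full precision carried).
Each pᵢ log₂ pᵢ term: 0.06145×(-4.02438)=-0.24731, 0.68156×(-0.55308)=-0.37696, 0.02793×(-5.16189)=-0.14419, 0.03911×(-4.67646)=-0.18288, 0.04469×(-4.48382)=-0.20039, 0.06704×(-3.89885)=-0.26138, 0.07821×(-3.67646)=-0.28754.
Sum = -1.70065, so H' = 1.701.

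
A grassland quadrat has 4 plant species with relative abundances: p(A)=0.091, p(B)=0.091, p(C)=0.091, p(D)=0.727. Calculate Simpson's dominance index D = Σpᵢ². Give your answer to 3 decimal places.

0.553

D = 0.091² + 0.091² + 0.091² + 0.727² = 0.00828 + 0.00828 + 0.00828 + 0.52853 = 0.55337 (working shown to 5 dp, full precision carried).
To 3 decimal places, D = 0.553.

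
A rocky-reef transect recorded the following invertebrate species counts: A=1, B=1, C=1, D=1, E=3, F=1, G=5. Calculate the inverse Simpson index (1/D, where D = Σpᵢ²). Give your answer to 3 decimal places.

4.333

Total N = 1+1+1+1+3+1+5 = 13, so the proportions are 0.0769231, 0.0769231, 0.0769231, 0.0769231, 0.2307692, 0.0769231, 0.3846154 (working shown to 7 dp, full precision carried).
D = 0.0769231² + 0.0769231² + 0.0769231² + 0.0769231² + 0.2307692² + 0.0769231² + 0.3846154² = 0.0059172 + 0.0059172 + 0.0059172 + 0.0059172 + 0.0532544 + 0.0059172 + 0.1479290 = 0.2307692.
So 1/D = 4.33333, i.e. 4.333 to 3 decimal places.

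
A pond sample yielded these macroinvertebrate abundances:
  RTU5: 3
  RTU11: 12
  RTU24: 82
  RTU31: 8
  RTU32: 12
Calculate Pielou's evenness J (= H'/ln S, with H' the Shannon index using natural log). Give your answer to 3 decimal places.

Total N = 3+12+82+8+12 = 117, so the proportions are 0.02564, 0.10256, 0.70085, 0.06838, 0.10256 (working shown to 5 dp, full precision carried).
H' = −Σ pᵢ ln pᵢ = −((-0.09394) + (-0.23357) + (-0.24912) + (-0.18343) + (-0.23357)) = 0.99363.
With S = 5 species, ln S = 1.60944, so J = 0.99363/1.60944 = 0.61737, i.e. 0.617 to 3 decimal places.

0.617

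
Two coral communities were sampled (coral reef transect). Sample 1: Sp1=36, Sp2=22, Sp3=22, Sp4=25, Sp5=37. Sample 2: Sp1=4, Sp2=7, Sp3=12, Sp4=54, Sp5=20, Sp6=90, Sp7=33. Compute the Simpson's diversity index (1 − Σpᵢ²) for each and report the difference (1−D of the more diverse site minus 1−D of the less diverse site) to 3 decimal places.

Sample 1: N=142, proportions 0.25352, 0.15493, 0.15493, 0.17606, 0.26056, giving 1−D = 0.78883 (working shown to 5 dp, full precision carried).
Sample 2: N=220, proportions 0.01818, 0.03182, 0.05455, 0.24545, 0.09091, 0.40909, 0.15, giving 1−D = 0.73731.
Difference = |0.78883 − 0.73731| = 0.05152, i.e. 0.052 to 3 decimal places.

0.052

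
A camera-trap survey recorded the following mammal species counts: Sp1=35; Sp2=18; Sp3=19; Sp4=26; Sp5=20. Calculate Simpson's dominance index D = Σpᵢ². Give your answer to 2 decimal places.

Total N = 35+18+19+26+20 = 118, so the proportions are 0.2966, 0.1525, 0.161, 0.2203, 0.1695 (working shown to 4 dp, full precision carried).
D = 0.2966² + 0.1525² + 0.161² + 0.2203² + 0.1695² = 0.0880 + 0.0233 + 0.0259 + 0.0485 + 0.0287 = 0.2144.
To 2 decimal places, D = 0.21.

0.21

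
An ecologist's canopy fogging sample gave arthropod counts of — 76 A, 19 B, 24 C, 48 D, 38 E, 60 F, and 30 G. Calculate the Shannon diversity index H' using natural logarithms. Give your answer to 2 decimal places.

1.85

Total N = 76+19+24+48+38+60+30 = 295, so the proportions are 0.2576, 0.0644, 0.0814, 0.1627, 0.1288, 0.2034, 0.1017 (working shown to 4 dp, full precision carried).
Each pᵢ ln pᵢ term: 0.2576×(-1.3562)=-0.3494, 0.0644×(-2.7425)=-0.1766, 0.0814×(-2.5089)=-0.2041, 0.1627×(-1.8158)=-0.2954, 0.1288×(-2.0494)=-0.2640, 0.2034×(-1.5926)=-0.3239, 0.1017×(-2.2858)=-0.2325.
Sum = -1.8460, so H' = 1.85.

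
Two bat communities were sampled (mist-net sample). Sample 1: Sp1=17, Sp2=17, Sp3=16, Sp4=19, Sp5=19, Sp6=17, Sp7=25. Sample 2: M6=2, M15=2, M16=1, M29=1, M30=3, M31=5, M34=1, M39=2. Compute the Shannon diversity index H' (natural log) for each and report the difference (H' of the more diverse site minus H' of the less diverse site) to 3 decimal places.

Sample 1: N=130, proportions 0.1307692, 0.1307692, 0.1230769, 0.1461538, 0.1461538, 0.1307692, 0.1923077, giving H' = 1.9351046 (working shown to 7 dp, full precision carried).
Sample 2: N=17, proportions 0.1176471, 0.1176471, 0.0588235, 0.0588235, 0.1764706, 0.2941176, 0.0588235, 0.1176471, giving H' = 1.9213363.
Difference = |1.9351046 − 1.9213363| = 0.0137683, i.e. 0.014 to 3 decimal places.

0.014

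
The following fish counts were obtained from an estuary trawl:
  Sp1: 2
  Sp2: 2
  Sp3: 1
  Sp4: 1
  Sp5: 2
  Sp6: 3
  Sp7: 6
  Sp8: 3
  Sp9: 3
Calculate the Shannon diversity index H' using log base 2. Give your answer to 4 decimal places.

Total N = 2+2+1+1+2+3+6+3+3 = 23, so the proportions are 0.086957, 0.086957, 0.043478, 0.043478, 0.086957, 0.130435, 0.26087, 0.130435, 0.130435 (working shown to 6 dp, full precision carried).
Each pᵢ log₂ pᵢ term: 0.086957×(-3.523562)=-0.306397, 0.086957×(-3.523562)=-0.306397, 0.043478×(-4.523562)=-0.196677, 0.043478×(-4.523562)=-0.196677, 0.086957×(-3.523562)=-0.306397, 0.130435×(-2.938599)=-0.383296, 0.26087×(-1.938599)=-0.505722, 0.130435×(-2.938599)=-0.383296, 0.130435×(-2.938599)=-0.383296.
Sum = -2.968152, so H' = 2.9682.

2.9682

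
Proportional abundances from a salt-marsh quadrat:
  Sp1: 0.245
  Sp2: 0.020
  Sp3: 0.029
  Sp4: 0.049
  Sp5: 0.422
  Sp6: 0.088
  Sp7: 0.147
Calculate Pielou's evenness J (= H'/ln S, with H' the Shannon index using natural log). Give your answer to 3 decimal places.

H' = −Σ pᵢ ln pᵢ = −((-0.34459) + (-0.07824) + (-0.10267) + (-0.14778) + (-0.36408) + (-0.21388) + (-0.28185)) = 1.53309 (working shown to 5 dp, full precision carried).
With S = 7 species, ln S = 1.94591, so J = 1.53309/1.94591 = 0.78785, i.e. 0.788 to 3 decimal places.

0.788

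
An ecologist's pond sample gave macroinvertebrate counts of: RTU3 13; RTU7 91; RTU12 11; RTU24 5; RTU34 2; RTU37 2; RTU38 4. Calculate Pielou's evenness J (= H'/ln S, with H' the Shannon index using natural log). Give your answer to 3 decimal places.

Total N = 13+91+11+5+2+2+4 = 128, so the proportions are 0.10156, 0.71094, 0.08594, 0.03906, 0.01562, 0.01562, 0.03125 (working shown to 5 dp, full precision carried).
H' = −Σ pᵢ ln pᵢ = −((-0.23228) + (-0.24255) + (-0.21090) + (-0.12666) + (-0.06498) + (-0.06498) + (-0.10830)) = 1.05067.
With S = 7 species, ln S = 1.94591, so J = 1.05067/1.94591 = 0.53994, i.e. 0.540 to 3 decimal places.

0.540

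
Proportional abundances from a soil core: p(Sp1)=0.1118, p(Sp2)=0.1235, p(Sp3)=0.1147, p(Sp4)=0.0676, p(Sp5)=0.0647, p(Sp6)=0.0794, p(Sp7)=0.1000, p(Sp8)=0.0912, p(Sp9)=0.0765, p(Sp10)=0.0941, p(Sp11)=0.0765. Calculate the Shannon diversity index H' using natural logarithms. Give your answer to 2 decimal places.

Each pᵢ ln pᵢ term (working shown to 4 dp, full precision carried): 0.1118×(-2.1910)=-0.2450, 0.1235×(-2.0915)=-0.2583, 0.1147×(-2.1654)=-0.2484, 0.0676×(-2.6941)=-0.1821, 0.0647×(-2.7380)=-0.1771, 0.0794×(-2.5333)=-0.2011, 0.1×(-2.3026)=-0.2303, 0.0912×(-2.3947)=-0.2184, 0.0765×(-2.5705)=-0.1966, 0.0941×(-2.3634)=-0.2224, 0.0765×(-2.5705)=-0.1966.
Sum = -2.3764, so H' = 2.38.

2.38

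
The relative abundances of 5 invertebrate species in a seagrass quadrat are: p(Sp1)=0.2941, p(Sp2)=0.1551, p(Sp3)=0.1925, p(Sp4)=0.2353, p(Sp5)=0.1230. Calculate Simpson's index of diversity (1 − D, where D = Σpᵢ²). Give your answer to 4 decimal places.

0.7819

D = 0.2941² + 0.1551² + 0.1925² + 0.2353² + 0.123² = 0.086495 + 0.024056 + 0.037056 + 0.055366 + 0.015129 = 0.218102 (working shown to 6 dp, full precision carried).
So 1 − D = 0.781898, i.e. 0.7819 to 4 decimal places.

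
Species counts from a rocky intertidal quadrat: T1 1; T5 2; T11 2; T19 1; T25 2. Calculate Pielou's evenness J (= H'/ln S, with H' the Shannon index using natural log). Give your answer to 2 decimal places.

Total N = 1+2+2+1+2 = 8, so the proportions are 0.125, 0.25, 0.25, 0.125, 0.25 (working shown to 4 dp, full precision carried).
H' = −Σ pᵢ ln pᵢ = −((-0.2599) + (-0.3466) + (-0.3466) + (-0.2599) + (-0.3466)) = 1.5596.
With S = 5 species, ln S = 1.6094, so J = 1.5596/1.6094 = 0.9690, i.e. 0.97 to 2 decimal places.

0.97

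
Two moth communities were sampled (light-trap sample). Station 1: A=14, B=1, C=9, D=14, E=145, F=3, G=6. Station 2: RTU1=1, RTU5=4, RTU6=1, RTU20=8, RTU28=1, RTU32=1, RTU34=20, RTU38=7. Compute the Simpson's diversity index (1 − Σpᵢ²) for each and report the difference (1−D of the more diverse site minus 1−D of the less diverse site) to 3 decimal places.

0.296

Station 1: N=192, proportions 0.072917, 0.005208, 0.046875, 0.072917, 0.755208, 0.015625, 0.03125, giving 1−D = 0.415582 (working shown to 6 dp, full precision carried).
Station 2: N=43, proportions 0.023256, 0.093023, 0.023256, 0.186047, 0.023256, 0.023256, 0.465116, 0.162791, giving 1−D = 0.711736.
Difference = |0.415582 − 0.711736| = 0.296154, i.e. 0.296 to 3 decimal places.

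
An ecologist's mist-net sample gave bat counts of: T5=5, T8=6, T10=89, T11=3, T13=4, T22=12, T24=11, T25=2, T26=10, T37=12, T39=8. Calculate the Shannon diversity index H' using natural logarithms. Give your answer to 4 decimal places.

Total N = 5+6+89+3+4+12+11+2+10+12+8 = 162, so the proportions are 0.030864, 0.037037, 0.549383, 0.018519, 0.024691, 0.074074, 0.067901, 0.012346, 0.061728, 0.074074, 0.049383 (working shown to 6 dp, full precision carried).
Each pᵢ ln pᵢ term: 0.030864×(-3.478158)=-0.107351, 0.037037×(-3.295837)=-0.122068, 0.549383×(-0.598960)=-0.329058, 0.018519×(-3.988984)=-0.073870, 0.024691×(-3.701302)=-0.091390, 0.074074×(-2.602690)=-0.192792, 0.067901×(-2.689701)=-0.182634, 0.012346×(-4.394449)=-0.054252, 0.061728×(-2.785011)=-0.171914, 0.074074×(-2.602690)=-0.192792, 0.049383×(-3.008155)=-0.148551.
Sum = -1.666672, so H' = 1.6667.

1.6667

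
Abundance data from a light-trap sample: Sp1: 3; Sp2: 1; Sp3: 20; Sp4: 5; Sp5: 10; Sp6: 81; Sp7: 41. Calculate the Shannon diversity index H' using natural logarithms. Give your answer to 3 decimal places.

Total N = 3+1+20+5+10+81+41 = 161, so the proportions are 0.01863, 0.00621, 0.12422, 0.03106, 0.06211, 0.50311, 0.25466 (working shown to 5 dp, full precision carried).
Each pᵢ ln pᵢ term: 0.01863×(-3.98279)=-0.07421, 0.00621×(-5.08140)=-0.03156, 0.12422×(-2.08567)=-0.25909, 0.03106×(-3.47197)=-0.10783, 0.06211×(-2.77882)=-0.17260, 0.50311×(-0.68696)=-0.34561, 0.25466×(-1.36783)=-0.34833.
Sum = -1.33923, so H' = 1.339.

1.339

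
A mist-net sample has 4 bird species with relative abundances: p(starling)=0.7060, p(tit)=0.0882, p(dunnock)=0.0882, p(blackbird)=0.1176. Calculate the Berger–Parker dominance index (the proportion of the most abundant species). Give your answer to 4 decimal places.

The largest proportion is 0.706, i.e. d = 0.7060 to 4 decimal places.

0.7060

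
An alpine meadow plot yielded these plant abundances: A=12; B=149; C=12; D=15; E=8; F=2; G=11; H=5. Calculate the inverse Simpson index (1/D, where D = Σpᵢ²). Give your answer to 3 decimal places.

Total N = 12+149+12+15+8+2+11+5 = 214, so the proportions are 0.056075, 0.696262, 0.056075, 0.070093, 0.037383, 0.009346, 0.051402, 0.023364 (working shown to 6 dp, full precision carried).
D = 0.056075² + 0.696262² + 0.056075² + 0.070093² + 0.037383² + 0.009346² + 0.051402² + 0.023364² = 0.003144 + 0.484780 + 0.003144 + 0.004913 + 0.001398 + 0.000087 + 0.002642 + 0.000546 = 0.500655.
So 1/D = 1.99738, i.e. 1.997 to 3 decimal places.

1.997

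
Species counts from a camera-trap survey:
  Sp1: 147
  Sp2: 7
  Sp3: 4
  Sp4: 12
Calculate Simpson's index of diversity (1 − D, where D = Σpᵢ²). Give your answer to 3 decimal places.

0.245

Total N = 147+7+4+12 = 170, so the proportions are 0.86471, 0.04118, 0.02353, 0.07059 (working shown to 5 dp, full precision carried).
D = 0.86471² + 0.04118² + 0.02353² + 0.07059² = 0.74772 + 0.00170 + 0.00055 + 0.00498 = 0.75495.
So 1 − D = 0.24505, i.e. 0.245 to 3 decimal places.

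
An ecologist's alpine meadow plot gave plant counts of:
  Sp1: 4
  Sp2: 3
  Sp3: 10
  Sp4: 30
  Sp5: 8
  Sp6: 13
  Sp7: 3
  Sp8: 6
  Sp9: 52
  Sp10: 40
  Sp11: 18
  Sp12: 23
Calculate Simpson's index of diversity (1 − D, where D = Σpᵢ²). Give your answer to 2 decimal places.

0.85

Total N = 4+3+10+30+8+13+3+6+52+40+18+23 = 210, so the proportions are 0.019, 0.0143, 0.0476, 0.1429, 0.0381, 0.0619, 0.0143, 0.0286, 0.2476, 0.1905, 0.0857, 0.1095 (working shown to 4 dp, full precision carried).
D = 0.019² + 0.0143² + 0.0476² + 0.1429² + 0.0381² + 0.0619² + 0.0143² + 0.0286² + 0.2476² + 0.1905² + 0.0857² + 0.1095² = 0.0004 + 0.0002 + 0.0023 + 0.0204 + 0.0015 + 0.0038 + 0.0002 + 0.0008 + 0.0613 + 0.0363 + 0.0073 + 0.0120 = 0.1465.
So 1 − D = 0.8535, i.e. 0.85 to 2 decimal places.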